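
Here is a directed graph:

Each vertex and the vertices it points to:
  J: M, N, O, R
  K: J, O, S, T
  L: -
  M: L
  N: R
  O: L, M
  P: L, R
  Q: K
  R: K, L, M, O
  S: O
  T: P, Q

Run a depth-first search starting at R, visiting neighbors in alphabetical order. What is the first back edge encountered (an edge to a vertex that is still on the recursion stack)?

DFS from R (visiting neighbors in alphabetical order); mark gray on enter, black on exit:
R gray
  K gray
    J gray
      M gray
        L gray
        L black
      M black
      N gray
        N→R: R is gray → back edge
First back edge: N → R.

N→R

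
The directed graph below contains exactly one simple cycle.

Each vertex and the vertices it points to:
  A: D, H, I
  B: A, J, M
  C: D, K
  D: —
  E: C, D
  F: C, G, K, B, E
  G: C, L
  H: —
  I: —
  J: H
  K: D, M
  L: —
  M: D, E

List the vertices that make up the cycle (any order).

DFS with gray/black marking from K:
K gray
  D gray
  D black
  M gray
    M→D: D black — skip
    E gray
      C gray
        C→D: D black — skip
        C→K: K is gray → back edge
Back edge closes the cycle K → M → E → C → K; its vertices are {C, E, K, M}.

C, E, K, M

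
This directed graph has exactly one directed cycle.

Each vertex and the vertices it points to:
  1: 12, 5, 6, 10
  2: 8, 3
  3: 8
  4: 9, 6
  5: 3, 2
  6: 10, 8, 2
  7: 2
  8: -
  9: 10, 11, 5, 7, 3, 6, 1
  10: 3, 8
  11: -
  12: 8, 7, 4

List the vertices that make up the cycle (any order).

DFS with gray/black marking from 4:
4 gray
  9 gray
    10 gray
      3 gray
        8 gray
        8 black
      3 black
      10→8: 8 black — skip
    10 black
    11 gray
    11 black
    5 gray
      5→3: 3 black — skip
      2 gray
        2→8: 8 black — skip
        2→3: 3 black — skip
      2 black
    5 black
    7 gray
      7→2: 2 black — skip
    7 black
    9→3: 3 black — skip
    6 gray
      6→10: 10 black — skip
      6→8: 8 black — skip
      6→2: 2 black — skip
    6 black
    1 gray
      12 gray
        12→8: 8 black — skip
        12→7: 7 black — skip
        12→4: 4 is gray → back edge
Back edge closes the cycle 4 → 9 → 1 → 12 → 4; its vertices are {1, 4, 9, 12}.

1, 4, 9, 12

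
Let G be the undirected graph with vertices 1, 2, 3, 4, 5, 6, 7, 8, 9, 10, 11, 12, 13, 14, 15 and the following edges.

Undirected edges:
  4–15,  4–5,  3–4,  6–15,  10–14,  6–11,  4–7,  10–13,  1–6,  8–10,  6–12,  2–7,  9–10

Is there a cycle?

No

DFS, tracking each vertex's parent; an edge to a visited non-parent vertex closes a cycle.
Start from 2:
visit 2 (parent –)
  visit 7 (parent 2)
    visit 4 (parent 7)
      4–7: parent, skip
      visit 5 (parent 4)
        5–4: parent, skip
      visit 15 (parent 4)
        15–4: parent, skip
        visit 6 (parent 15)
          visit 1 (parent 6)
            1–6: parent, skip
          visit 11 (parent 6)
            11–6: parent, skip
          6–15: parent, skip
          visit 12 (parent 6)
            12–6: parent, skip
      visit 3 (parent 4)
        3–4: parent, skip
    7–2: parent, skip
visit 8 (parent –)
  visit 10 (parent 8)
    visit 14 (parent 10)
      14–10: parent, skip
    visit 13 (parent 10)
      13–10: parent, skip
    10–8: parent, skip
    visit 9 (parent 10)
      9–10: parent, skip
No non-parent visited neighbor found — the graph is a forest.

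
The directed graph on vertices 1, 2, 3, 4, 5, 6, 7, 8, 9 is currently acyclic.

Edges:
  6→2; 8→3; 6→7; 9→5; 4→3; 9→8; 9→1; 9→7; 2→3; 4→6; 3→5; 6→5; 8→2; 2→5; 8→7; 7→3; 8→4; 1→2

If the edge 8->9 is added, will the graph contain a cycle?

Yes

Adding 8→9 creates a cycle iff 9 can already reach 8.
Path from 9: 9 → 8.
So 9 → … → 8 → 9 is a cycle.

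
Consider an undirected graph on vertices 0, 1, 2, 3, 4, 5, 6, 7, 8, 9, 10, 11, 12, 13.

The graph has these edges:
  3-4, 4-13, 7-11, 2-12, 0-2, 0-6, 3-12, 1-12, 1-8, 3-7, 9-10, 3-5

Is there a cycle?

No

DFS, tracking each vertex's parent; an edge to a visited non-parent vertex closes a cycle.
Start from 2:
visit 2 (parent –)
  visit 12 (parent 2)
    visit 1 (parent 12)
      1–12: parent, skip
      visit 8 (parent 1)
        8–1: parent, skip
    12–2: parent, skip
    visit 3 (parent 12)
      visit 5 (parent 3)
        5–3: parent, skip
      visit 4 (parent 3)
        visit 13 (parent 4)
          13–4: parent, skip
        4–3: parent, skip
      visit 7 (parent 3)
        visit 11 (parent 7)
          11–7: parent, skip
        7–3: parent, skip
      3–12: parent, skip
  visit 0 (parent 2)
    visit 6 (parent 0)
      6–0: parent, skip
    0–2: parent, skip
visit 9 (parent –)
  visit 10 (parent 9)
    10–9: parent, skip
No non-parent visited neighbor found — the graph is a forest.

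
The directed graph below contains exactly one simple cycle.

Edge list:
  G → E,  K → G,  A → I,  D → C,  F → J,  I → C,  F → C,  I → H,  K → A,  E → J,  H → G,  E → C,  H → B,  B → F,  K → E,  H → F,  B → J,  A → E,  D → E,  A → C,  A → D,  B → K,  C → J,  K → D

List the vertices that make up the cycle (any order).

A, B, H, I, K

DFS with gray/black marking from I:
I gray
  C gray
    J gray
    J black
  C black
  H gray
    G gray
      E gray
        E→J: J black — skip
        E→C: C black — skip
      E black
    G black
    F gray
      F→C: C black — skip
      F→J: J black — skip
    F black
    B gray
      K gray
        K→E: E black — skip
        D gray
          D→E: E black — skip
          D→C: C black — skip
        D black
        A gray
          A→I: I is gray → back edge
Back edge closes the cycle I → H → B → K → A → I; its vertices are {A, B, H, I, K}.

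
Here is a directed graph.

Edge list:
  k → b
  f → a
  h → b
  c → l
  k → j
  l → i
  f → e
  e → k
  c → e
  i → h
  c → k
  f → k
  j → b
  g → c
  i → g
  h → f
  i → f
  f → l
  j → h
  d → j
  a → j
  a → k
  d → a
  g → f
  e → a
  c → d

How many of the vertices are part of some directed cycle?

11

A vertex is on a directed cycle iff it belongs to a strongly connected component of size ≥ 2 (or has a self-loop).
The vertices on cycles are {a, c, d, e, f, g, h, i, j, k, l} — 11 in total.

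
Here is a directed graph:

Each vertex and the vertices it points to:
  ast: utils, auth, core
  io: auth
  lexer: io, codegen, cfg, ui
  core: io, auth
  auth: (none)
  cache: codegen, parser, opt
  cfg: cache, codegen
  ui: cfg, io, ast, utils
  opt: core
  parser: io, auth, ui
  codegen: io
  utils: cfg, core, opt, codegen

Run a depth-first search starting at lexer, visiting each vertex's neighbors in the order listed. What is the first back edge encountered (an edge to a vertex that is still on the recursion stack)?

ui→cfg

DFS from lexer (visiting each vertex's neighbors in the order listed); mark gray on enter, black on exit:
lexer gray
  io gray
    auth gray
    auth black
  io black
  codegen gray
    codegen→io: io black — skip
  codegen black
  cfg gray
    cache gray
      cache→codegen: codegen black — skip
      parser gray
        parser→io: io black — skip
        parser→auth: auth black — skip
        ui gray
          ui→cfg: cfg is gray → back edge
First back edge: ui → cfg.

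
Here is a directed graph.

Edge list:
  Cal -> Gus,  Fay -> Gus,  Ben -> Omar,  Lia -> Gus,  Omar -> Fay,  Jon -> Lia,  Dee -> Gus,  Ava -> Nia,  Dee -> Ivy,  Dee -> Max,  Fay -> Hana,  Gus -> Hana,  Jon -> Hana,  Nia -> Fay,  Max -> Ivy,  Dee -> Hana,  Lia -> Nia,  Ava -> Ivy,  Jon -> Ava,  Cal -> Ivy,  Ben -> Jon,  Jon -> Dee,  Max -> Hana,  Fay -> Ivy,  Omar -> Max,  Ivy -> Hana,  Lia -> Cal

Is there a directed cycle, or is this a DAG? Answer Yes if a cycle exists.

No

DFS with white/gray/black marking, starting from Hana:
Hana gray
Hana black
Ivy gray
  Ivy→Hana: Hana black — skip
Ivy black
Jon gray
  Jon→Hana: Hana black — skip
  Lia gray
    Nia gray
      Fay gray
        Fay→Ivy: Ivy black — skip
        Gus gray
          Gus→Hana: Hana black — skip
        Gus black
        Fay→Hana: Hana black — skip
      Fay black
    Nia black
    Lia→Gus: Gus black — skip
    Cal gray
      Cal→Gus: Gus black — skip
      Cal→Ivy: Ivy black — skip
    Cal black
  Lia black
  Dee gray
    Max gray
      Max→Ivy: Ivy black — skip
      Max→Hana: Hana black — skip
    Max black
    Dee→Ivy: Ivy black — skip
    Dee→Hana: Hana black — skip
    Dee→Gus: Gus black — skip
  Dee black
  Ava gray
    Ava→Nia: Nia black — skip
    Ava→Ivy: Ivy black — skip
  Ava black
Jon black
Omar gray
  Omar→Max: Max black — skip
  Omar→Fay: Fay black — skip
Omar black
Ben gray
  Ben→Jon: Jon black — skip
  Ben→Omar: Omar black — skip
Ben black
Every edge goes to a white or black vertex — no back edge, so the graph is acyclic.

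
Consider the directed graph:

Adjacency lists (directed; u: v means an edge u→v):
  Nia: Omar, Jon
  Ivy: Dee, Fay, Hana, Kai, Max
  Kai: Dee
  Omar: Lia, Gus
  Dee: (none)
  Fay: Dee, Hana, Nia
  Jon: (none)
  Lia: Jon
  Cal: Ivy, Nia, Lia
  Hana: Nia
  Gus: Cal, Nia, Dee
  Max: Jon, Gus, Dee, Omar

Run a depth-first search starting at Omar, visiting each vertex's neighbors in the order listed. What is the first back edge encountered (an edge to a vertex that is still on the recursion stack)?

Nia→Omar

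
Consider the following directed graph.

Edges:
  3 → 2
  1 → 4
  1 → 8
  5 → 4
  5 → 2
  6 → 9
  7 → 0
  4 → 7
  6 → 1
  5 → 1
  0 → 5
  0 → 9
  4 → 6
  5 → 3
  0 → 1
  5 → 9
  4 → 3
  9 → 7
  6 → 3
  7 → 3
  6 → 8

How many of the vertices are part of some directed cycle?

A vertex is on a directed cycle iff it belongs to a strongly connected component of size ≥ 2 (or has a self-loop).
The vertices on cycles are {0, 1, 4, 5, 6, 7, 9} — 7 in total.

7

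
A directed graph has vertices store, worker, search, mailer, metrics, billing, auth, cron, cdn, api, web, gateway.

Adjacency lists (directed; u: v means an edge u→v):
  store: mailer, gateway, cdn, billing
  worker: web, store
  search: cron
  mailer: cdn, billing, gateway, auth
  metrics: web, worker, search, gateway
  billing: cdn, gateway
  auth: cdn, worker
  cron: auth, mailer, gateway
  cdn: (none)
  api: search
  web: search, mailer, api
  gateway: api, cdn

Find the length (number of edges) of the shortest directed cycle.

4

For each vertex v, BFS finds the shortest path from v back to v.
The shortest such closed walk is worker → web → mailer → auth → worker, length 4.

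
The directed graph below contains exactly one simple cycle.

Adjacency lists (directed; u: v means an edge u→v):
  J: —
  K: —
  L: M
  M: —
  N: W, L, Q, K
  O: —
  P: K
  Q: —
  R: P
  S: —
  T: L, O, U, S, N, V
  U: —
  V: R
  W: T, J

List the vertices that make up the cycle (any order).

DFS with gray/black marking from W:
W gray
  T gray
    L gray
      M gray
      M black
    L black
    O gray
    O black
    U gray
    U black
    S gray
    S black
    N gray
      N→W: W is gray → back edge
Back edge closes the cycle W → T → N → W; its vertices are {N, T, W}.

N, T, W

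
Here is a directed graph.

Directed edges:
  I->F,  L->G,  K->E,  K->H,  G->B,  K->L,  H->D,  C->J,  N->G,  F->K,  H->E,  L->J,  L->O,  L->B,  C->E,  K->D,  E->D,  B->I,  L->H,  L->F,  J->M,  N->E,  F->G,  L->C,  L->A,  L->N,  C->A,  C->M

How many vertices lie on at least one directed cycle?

7

A vertex is on a directed cycle iff it belongs to a strongly connected component of size ≥ 2 (or has a self-loop).
The vertices on cycles are {B, F, G, I, K, L, N} — 7 in total.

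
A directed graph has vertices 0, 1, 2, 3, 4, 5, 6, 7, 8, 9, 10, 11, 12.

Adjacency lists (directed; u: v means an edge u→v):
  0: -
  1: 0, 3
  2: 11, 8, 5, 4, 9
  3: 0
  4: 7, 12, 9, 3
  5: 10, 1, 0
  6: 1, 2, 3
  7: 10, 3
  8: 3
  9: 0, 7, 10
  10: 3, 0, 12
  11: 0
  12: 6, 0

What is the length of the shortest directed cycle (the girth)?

4

For each vertex v, BFS finds the shortest path from v back to v.
The shortest such closed walk is 2 → 4 → 12 → 6 → 2, length 4.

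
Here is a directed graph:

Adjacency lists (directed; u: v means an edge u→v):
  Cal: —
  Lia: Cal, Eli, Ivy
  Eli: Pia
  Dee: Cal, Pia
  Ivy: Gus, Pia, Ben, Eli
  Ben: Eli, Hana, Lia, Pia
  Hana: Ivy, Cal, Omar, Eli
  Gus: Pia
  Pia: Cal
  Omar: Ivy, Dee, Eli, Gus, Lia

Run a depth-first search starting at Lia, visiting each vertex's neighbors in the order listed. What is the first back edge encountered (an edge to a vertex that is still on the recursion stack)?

Hana->Ivy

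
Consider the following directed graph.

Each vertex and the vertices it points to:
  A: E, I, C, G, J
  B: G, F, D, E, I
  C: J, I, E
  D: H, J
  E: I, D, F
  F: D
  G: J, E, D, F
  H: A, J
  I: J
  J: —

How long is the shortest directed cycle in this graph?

4

For each vertex v, BFS finds the shortest path from v back to v.
The shortest such closed walk is G → D → H → A → G, length 4.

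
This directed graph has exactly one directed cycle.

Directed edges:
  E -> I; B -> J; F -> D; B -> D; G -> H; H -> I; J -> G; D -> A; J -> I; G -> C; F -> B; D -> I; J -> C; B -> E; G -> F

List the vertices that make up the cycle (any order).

DFS with gray/black marking from G:
G gray
  F gray
    B gray
      E gray
        I gray
        I black
      E black
      J gray
        J→I: I black — skip
        J→G: G is gray → back edge
Back edge closes the cycle G → F → B → J → G; its vertices are {B, F, G, J}.

B, F, G, J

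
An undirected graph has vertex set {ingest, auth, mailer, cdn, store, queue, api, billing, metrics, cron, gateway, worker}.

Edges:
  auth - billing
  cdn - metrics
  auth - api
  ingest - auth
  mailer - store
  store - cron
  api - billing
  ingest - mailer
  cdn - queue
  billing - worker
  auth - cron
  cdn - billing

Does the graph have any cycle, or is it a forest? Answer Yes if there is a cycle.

DFS, tracking each vertex's parent; an edge to a visited non-parent vertex closes a cycle.
Start from billing:
visit billing (parent –)
  visit auth (parent billing)
    visit cron (parent auth)
      cron–auth: parent, skip
      visit store (parent cron)
        visit mailer (parent store)
          mailer–store: parent, skip
          visit ingest (parent mailer)
            ingest–auth: auth visited and ≠ parent → cycle
Cycle: auth – cron – store – mailer – ingest – auth.

Yes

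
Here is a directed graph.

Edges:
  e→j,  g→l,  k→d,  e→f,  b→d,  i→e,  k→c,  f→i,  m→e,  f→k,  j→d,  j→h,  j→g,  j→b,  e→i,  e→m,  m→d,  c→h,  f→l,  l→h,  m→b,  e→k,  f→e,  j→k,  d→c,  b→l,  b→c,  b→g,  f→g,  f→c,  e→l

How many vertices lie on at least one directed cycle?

A vertex is on a directed cycle iff it belongs to a strongly connected component of size ≥ 2 (or has a self-loop).
The vertices on cycles are {e, f, i, m} — 4 in total.

4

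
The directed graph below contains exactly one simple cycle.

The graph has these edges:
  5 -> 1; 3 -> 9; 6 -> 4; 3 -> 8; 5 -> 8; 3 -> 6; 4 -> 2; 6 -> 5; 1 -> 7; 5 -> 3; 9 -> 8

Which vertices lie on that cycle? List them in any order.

3, 5, 6

DFS with gray/black marking from 3:
3 gray
  9 gray
    8 gray
    8 black
  9 black
  3→8: 8 black — skip
  6 gray
    4 gray
      2 gray
      2 black
    4 black
    5 gray
      5→3: 3 is gray → back edge
Back edge closes the cycle 3 → 6 → 5 → 3; its vertices are {3, 5, 6}.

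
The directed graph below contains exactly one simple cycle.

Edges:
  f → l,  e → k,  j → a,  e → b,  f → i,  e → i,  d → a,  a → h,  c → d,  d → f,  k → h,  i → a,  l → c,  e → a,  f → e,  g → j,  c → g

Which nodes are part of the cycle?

c, d, f, l

DFS with gray/black marking from f:
f gray
  l gray
    c gray
      g gray
        j gray
          a gray
            h gray
            h black
          a black
        j black
      g black
      d gray
        d→a: a black — skip
        d→f: f is gray → back edge
Back edge closes the cycle f → l → c → d → f; its vertices are {c, d, f, l}.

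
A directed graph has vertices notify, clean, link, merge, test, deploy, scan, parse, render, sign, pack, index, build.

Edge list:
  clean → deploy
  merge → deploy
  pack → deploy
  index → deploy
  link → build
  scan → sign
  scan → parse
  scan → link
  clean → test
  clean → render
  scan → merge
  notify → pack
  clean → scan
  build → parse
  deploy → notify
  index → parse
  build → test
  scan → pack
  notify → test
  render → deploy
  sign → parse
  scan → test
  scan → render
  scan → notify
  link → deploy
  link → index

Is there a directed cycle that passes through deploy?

deploy is on a cycle iff deploy can reach itself via ≥1 edge.
deploy → notify → pack → deploy — yes.

Yes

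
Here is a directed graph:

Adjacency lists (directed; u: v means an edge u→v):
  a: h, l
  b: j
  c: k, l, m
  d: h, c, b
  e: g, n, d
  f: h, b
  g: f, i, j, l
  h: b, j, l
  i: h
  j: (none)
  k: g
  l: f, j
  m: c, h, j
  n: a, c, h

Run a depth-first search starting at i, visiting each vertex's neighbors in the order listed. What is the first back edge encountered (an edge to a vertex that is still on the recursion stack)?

DFS from i (visiting each vertex's neighbors in the order listed); mark gray on enter, black on exit:
i gray
  h gray
    b gray
      j gray
      j black
    b black
    h→j: j black — skip
    l gray
      f gray
        f→h: h is gray → back edge
First back edge: f → h.

f→h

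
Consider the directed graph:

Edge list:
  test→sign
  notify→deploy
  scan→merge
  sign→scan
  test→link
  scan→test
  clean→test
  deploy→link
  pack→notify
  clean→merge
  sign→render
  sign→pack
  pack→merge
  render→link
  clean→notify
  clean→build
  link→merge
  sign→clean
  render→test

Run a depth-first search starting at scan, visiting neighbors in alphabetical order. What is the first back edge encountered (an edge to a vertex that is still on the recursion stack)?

clean→test

DFS from scan (visiting neighbors in alphabetical order); mark gray on enter, black on exit:
scan gray
  merge gray
  merge black
  test gray
    link gray
      link→merge: merge black — skip
    link black
    sign gray
      clean gray
        build gray
        build black
        clean→merge: merge black — skip
        notify gray
          deploy gray
            deploy→link: link black — skip
          deploy black
        notify black
        clean→test: test is gray → back edge
First back edge: clean → test.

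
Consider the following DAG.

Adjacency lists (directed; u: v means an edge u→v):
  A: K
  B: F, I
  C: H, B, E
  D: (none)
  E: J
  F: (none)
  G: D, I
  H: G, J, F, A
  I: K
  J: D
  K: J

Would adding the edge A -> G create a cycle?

No

Adding A→G creates a cycle iff G can already reach A.
Explore from G: no path reaches A. The graph stays acyclic.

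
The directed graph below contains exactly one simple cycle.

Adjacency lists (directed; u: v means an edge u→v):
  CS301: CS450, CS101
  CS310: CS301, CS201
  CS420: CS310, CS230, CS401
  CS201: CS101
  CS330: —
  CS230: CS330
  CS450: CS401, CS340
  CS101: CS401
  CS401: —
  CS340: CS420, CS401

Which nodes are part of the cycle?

DFS with gray/black marking from CS420:
CS420 gray
  CS310 gray
    CS301 gray
      CS450 gray
        CS401 gray
        CS401 black
        CS340 gray
          CS340→CS420: CS420 is gray → back edge
Back edge closes the cycle CS420 → CS310 → CS301 → CS450 → CS340 → CS420; its vertices are {CS301, CS310, CS340, CS420, CS450}.

CS301, CS310, CS340, CS420, CS450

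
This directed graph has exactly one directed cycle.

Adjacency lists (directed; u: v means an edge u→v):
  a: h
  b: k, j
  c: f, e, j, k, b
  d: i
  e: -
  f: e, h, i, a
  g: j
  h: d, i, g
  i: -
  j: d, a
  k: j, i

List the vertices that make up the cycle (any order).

a, g, h, j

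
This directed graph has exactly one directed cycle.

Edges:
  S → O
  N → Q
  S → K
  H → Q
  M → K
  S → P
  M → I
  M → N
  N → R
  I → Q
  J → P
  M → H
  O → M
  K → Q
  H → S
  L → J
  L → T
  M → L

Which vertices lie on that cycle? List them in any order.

H, M, O, S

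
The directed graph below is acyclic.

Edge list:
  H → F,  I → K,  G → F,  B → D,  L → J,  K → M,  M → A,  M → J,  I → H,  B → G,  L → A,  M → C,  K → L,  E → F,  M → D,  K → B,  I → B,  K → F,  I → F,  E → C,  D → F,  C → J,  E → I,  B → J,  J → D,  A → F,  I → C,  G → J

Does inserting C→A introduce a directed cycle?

No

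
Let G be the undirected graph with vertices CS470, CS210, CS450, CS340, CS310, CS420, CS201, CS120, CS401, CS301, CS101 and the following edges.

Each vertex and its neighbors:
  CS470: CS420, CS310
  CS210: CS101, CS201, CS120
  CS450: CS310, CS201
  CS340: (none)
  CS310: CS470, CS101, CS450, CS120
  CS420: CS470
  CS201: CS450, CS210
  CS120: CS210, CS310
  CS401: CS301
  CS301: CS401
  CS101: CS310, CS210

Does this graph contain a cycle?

DFS, tracking each vertex's parent; an edge to a visited non-parent vertex closes a cycle.
Start from CS420:
visit CS420 (parent –)
  visit CS470 (parent CS420)
    CS470–CS420: parent, skip
    visit CS310 (parent CS470)
      CS310–CS470: parent, skip
      visit CS101 (parent CS310)
        CS101–CS310: parent, skip
        visit CS210 (parent CS101)
          CS210–CS101: parent, skip
          visit CS201 (parent CS210)
            visit CS450 (parent CS201)
              CS450–CS310: CS310 visited and ≠ parent → cycle
Cycle: CS310 – CS101 – CS210 – CS201 – CS450 – CS310.

Yes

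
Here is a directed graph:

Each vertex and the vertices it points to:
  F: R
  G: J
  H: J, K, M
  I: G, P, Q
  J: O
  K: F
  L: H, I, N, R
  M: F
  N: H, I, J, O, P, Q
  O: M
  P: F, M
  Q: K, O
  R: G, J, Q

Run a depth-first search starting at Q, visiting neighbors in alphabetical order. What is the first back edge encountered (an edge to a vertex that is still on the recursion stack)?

M->F

DFS from Q (visiting neighbors in alphabetical order); mark gray on enter, black on exit:
Q gray
  K gray
    F gray
      R gray
        G gray
          J gray
            O gray
              M gray
                M→F: F is gray → back edge
First back edge: M → F.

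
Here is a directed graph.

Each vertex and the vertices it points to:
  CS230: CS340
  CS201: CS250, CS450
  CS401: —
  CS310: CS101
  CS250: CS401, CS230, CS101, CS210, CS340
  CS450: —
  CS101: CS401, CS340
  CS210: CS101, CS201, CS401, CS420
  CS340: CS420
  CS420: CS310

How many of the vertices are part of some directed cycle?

7

A vertex is on a directed cycle iff it belongs to a strongly connected component of size ≥ 2 (or has a self-loop).
The vertices on cycles are {CS101, CS201, CS210, CS250, CS310, CS340, CS420} — 7 in total.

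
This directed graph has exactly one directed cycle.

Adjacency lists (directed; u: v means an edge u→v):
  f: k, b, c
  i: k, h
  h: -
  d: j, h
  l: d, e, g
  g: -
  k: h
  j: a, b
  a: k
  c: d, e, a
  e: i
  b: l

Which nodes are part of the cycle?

DFS with gray/black marking from b:
b gray
  l gray
    d gray
      j gray
        a gray
          k gray
            h gray
            h black
          k black
        a black
        j→b: b is gray → back edge
Back edge closes the cycle b → l → d → j → b; its vertices are {b, d, j, l}.

b, d, j, l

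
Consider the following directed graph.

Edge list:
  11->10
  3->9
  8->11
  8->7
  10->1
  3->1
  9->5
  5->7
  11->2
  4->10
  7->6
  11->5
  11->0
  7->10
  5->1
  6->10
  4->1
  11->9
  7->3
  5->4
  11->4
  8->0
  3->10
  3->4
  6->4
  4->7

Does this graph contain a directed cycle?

DFS with white/gray/black marking, starting from 11:
11 gray
  5 gray
    7 gray
      10 gray
        1 gray
        1 black
      10 black
      6 gray
        6→10: 10 black — skip
        4 gray
          4→7: 7 is gray → back edge
Back edge found, so a cycle exists: 7 → 6 → 4 → 7.

Yes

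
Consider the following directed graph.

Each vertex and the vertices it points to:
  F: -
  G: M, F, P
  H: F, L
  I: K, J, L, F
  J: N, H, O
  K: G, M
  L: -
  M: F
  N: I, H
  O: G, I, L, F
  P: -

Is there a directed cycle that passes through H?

No

H lies on a cycle iff there is a path from H back to itself.
Exploring from H, it never reaches itself; equivalently, its strongly connected component is a singleton.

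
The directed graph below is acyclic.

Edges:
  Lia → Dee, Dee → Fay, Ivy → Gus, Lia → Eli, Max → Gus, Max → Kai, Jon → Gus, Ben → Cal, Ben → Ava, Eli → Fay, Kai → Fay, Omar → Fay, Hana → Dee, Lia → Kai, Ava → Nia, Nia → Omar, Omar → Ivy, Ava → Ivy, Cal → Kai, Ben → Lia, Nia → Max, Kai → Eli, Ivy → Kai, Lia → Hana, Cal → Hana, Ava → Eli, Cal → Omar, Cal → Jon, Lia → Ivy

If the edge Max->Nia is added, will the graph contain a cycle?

Yes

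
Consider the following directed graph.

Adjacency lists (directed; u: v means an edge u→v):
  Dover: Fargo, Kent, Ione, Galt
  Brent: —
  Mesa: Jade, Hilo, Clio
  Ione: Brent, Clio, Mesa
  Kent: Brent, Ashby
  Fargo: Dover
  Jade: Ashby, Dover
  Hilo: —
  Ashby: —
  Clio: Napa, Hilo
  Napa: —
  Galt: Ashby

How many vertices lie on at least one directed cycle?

A vertex is on a directed cycle iff it belongs to a strongly connected component of size ≥ 2 (or has a self-loop).
The vertices on cycles are {Ione, Jade, Mesa, Dover, Fargo} — 5 in total.

5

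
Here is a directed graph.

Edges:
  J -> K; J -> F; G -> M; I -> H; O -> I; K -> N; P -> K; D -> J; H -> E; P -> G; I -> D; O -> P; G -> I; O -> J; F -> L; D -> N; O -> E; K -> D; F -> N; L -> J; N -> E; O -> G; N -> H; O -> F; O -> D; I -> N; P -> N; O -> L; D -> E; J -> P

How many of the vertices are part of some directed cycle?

8

A vertex is on a directed cycle iff it belongs to a strongly connected component of size ≥ 2 (or has a self-loop).
The vertices on cycles are {D, F, G, I, J, K, L, P} — 8 in total.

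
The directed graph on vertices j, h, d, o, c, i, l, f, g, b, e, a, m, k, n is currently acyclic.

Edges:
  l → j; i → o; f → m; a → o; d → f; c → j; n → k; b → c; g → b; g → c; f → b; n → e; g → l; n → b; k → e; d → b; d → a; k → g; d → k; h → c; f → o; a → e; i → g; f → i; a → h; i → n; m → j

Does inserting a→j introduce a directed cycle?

No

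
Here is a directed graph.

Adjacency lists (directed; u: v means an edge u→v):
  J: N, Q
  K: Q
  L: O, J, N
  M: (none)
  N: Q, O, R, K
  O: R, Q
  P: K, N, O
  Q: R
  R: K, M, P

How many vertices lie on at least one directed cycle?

6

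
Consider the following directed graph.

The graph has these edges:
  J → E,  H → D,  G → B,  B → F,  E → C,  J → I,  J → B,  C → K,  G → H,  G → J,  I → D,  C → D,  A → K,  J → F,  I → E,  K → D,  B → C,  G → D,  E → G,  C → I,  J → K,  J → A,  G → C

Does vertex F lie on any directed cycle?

F lies on a cycle iff there is a path from F back to itself.
Exploring from F, it never reaches itself; equivalently, its strongly connected component is a singleton.

No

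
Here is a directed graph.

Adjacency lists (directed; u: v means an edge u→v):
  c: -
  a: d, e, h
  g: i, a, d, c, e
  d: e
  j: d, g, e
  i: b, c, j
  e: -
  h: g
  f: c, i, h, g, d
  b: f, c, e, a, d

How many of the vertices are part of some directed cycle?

A vertex is on a directed cycle iff it belongs to a strongly connected component of size ≥ 2 (or has a self-loop).
The vertices on cycles are {a, b, f, g, h, i, j} — 7 in total.

7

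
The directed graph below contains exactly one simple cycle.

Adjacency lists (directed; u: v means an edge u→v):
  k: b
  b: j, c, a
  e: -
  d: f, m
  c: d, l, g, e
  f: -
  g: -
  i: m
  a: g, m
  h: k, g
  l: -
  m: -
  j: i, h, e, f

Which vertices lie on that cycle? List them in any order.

DFS with gray/black marking from b:
b gray
  j gray
    i gray
      m gray
      m black
    i black
    h gray
      k gray
        k→b: b is gray → back edge
Back edge closes the cycle b → j → h → k → b; its vertices are {b, h, j, k}.

b, h, j, k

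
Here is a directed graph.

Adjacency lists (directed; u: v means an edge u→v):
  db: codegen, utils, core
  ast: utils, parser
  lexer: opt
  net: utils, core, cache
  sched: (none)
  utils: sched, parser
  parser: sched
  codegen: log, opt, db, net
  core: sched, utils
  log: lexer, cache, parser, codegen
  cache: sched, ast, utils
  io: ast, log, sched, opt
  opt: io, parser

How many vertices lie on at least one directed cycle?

A vertex is on a directed cycle iff it belongs to a strongly connected component of size ≥ 2 (or has a self-loop).
The vertices on cycles are {db, io, log, opt, lexer, codegen} — 6 in total.

6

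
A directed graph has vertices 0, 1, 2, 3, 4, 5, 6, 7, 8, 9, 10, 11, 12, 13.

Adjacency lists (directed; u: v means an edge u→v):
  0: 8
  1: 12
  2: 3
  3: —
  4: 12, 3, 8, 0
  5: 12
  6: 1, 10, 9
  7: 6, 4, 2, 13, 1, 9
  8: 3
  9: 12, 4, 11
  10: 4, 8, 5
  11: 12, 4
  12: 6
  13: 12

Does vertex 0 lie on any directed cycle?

No

0 lies on a cycle iff there is a path from 0 back to itself.
Exploring from 0, it never reaches itself; equivalently, its strongly connected component is a singleton.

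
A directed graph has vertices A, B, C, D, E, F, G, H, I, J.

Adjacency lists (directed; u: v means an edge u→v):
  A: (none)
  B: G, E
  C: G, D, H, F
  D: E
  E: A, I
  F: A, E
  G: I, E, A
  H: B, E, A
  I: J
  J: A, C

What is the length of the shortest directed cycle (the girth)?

4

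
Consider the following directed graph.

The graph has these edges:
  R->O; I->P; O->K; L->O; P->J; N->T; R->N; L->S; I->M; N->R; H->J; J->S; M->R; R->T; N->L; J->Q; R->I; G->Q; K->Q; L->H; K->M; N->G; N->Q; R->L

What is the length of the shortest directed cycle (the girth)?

For each vertex v, BFS finds the shortest path from v back to v.
The shortest such closed walk is R → N → R, length 2.

2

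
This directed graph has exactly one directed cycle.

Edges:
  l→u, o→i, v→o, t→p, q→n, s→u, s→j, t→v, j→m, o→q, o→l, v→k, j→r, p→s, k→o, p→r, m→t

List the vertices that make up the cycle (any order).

j, m, p, s, t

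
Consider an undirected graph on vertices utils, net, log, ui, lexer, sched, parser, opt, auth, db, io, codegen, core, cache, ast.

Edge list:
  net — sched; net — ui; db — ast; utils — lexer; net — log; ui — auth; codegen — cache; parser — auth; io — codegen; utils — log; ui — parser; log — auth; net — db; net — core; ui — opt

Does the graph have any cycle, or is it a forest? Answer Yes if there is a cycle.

DFS, tracking each vertex's parent; an edge to a visited non-parent vertex closes a cycle.
Start from parser:
visit parser (parent –)
  visit auth (parent parser)
    visit ui (parent auth)
      visit opt (parent ui)
        opt–ui: parent, skip
      ui–auth: parent, skip
      ui–parser: parser visited and ≠ parent → cycle
Cycle: parser – auth – ui – parser.

Yes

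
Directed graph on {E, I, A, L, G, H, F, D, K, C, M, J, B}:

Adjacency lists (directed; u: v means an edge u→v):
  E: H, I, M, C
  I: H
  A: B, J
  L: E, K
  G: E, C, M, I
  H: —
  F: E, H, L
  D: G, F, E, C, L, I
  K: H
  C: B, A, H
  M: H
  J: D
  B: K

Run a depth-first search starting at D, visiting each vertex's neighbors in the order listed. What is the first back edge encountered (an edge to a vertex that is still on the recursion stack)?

J→D

DFS from D (visiting each vertex's neighbors in the order listed); mark gray on enter, black on exit:
D gray
  G gray
    E gray
      H gray
      H black
      I gray
        I→H: H black — skip
      I black
      M gray
        M→H: H black — skip
      M black
      C gray
        B gray
          K gray
            K→H: H black — skip
          K black
        B black
        A gray
          A→B: B black — skip
          J gray
            J→D: D is gray → back edge
First back edge: J → D.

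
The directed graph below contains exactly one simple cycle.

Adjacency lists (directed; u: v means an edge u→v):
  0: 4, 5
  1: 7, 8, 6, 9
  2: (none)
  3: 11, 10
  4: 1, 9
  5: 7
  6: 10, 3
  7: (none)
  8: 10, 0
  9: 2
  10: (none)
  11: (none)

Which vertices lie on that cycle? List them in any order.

0, 1, 4, 8

DFS with gray/black marking from 1:
1 gray
  7 gray
  7 black
  8 gray
    10 gray
    10 black
    0 gray
      4 gray
        4→1: 1 is gray → back edge
Back edge closes the cycle 1 → 8 → 0 → 4 → 1; its vertices are {0, 1, 4, 8}.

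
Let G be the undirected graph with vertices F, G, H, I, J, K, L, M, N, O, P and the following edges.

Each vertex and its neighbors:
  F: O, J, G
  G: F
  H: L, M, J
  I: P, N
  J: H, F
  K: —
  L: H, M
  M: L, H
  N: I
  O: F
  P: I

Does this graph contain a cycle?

DFS, tracking each vertex's parent; an edge to a visited non-parent vertex closes a cycle.
Start from M:
visit M (parent –)
  visit L (parent M)
    visit H (parent L)
      H–L: parent, skip
      H–M: M visited and ≠ parent → cycle
Cycle: M – L – H – M.

Yes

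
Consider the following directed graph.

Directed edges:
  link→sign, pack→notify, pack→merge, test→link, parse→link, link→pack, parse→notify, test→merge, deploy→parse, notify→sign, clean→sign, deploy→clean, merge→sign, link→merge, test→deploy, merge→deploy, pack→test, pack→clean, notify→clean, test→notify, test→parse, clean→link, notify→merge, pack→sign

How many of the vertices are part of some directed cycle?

8

A vertex is on a directed cycle iff it belongs to a strongly connected component of size ≥ 2 (or has a self-loop).
The vertices on cycles are {link, pack, test, clean, merge, parse, deploy, notify} — 8 in total.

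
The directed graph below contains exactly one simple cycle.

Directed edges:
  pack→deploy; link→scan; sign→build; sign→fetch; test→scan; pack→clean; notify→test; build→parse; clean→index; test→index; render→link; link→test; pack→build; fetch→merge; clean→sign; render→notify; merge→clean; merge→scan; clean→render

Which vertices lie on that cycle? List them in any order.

DFS with gray/black marking from clean:
clean gray
  sign gray
    fetch gray
      merge gray
        scan gray
        scan black
        merge→clean: clean is gray → back edge
Back edge closes the cycle clean → sign → fetch → merge → clean; its vertices are {sign, clean, fetch, merge}.

sign, clean, fetch, merge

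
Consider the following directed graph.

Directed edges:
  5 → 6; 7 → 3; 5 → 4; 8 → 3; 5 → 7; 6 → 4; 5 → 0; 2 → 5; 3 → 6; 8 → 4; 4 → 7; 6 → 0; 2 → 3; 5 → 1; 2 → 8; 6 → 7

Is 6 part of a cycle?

6 is on a cycle iff 6 can reach itself via ≥1 edge.
6 → 7 → 3 → 6 — yes.

Yes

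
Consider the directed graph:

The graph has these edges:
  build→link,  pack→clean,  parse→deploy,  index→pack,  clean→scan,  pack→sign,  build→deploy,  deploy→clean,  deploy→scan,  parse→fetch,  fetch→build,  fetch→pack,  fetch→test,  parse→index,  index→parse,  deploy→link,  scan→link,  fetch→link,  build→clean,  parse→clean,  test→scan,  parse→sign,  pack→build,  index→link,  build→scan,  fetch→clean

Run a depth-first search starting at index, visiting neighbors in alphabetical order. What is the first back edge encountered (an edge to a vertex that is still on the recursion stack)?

parse->index

DFS from index (visiting neighbors in alphabetical order); mark gray on enter, black on exit:
index gray
  link gray
  link black
  pack gray
    build gray
      clean gray
        scan gray
          scan→link: link black — skip
        scan black
      clean black
      deploy gray
        deploy→clean: clean black — skip
        deploy→link: link black — skip
        deploy→scan: scan black — skip
      deploy black
      build→link: link black — skip
      build→scan: scan black — skip
    build black
    pack→clean: clean black — skip
    sign gray
    sign black
  pack black
  parse gray
    parse→clean: clean black — skip
    parse→deploy: deploy black — skip
    fetch gray
      fetch→build: build black — skip
      fetch→clean: clean black — skip
      fetch→link: link black — skip
      fetch→pack: pack black — skip
      test gray
        test→scan: scan black — skip
      test black
    fetch black
    parse→index: index is gray → back edge
First back edge: parse → index.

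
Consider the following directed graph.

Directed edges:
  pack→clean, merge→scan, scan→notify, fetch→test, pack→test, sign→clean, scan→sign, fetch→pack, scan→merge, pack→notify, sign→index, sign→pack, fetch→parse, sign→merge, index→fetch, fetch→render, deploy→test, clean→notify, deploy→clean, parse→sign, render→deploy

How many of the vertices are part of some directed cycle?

6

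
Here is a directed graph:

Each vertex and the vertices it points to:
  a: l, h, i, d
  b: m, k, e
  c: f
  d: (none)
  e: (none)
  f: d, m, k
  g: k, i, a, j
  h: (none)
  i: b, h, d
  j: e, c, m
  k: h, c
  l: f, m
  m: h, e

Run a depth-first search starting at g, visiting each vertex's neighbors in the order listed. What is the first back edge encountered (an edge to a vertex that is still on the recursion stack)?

f→k

DFS from g (visiting each vertex's neighbors in the order listed); mark gray on enter, black on exit:
g gray
  k gray
    h gray
    h black
    c gray
      f gray
        d gray
        d black
        m gray
          m→h: h black — skip
          e gray
          e black
        m black
        f→k: k is gray → back edge
First back edge: f → k.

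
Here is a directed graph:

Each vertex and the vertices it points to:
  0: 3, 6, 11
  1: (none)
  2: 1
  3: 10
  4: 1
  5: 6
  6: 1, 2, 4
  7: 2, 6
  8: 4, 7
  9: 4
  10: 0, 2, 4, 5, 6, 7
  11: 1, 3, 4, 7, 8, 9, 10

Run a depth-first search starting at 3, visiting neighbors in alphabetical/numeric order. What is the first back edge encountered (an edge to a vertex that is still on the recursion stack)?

DFS from 3 (visiting neighbors in alphabetical/numeric order); mark gray on enter, black on exit:
3 gray
  10 gray
    0 gray
      0→3: 3 is gray → back edge
First back edge: 0 → 3.

0→3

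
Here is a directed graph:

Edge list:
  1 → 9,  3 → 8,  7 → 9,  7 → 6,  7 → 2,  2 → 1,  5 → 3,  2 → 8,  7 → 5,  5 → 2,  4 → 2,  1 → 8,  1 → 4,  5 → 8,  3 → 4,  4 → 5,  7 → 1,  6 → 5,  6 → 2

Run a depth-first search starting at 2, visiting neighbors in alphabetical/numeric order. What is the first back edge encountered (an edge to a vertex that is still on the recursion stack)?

DFS from 2 (visiting neighbors in alphabetical/numeric order); mark gray on enter, black on exit:
2 gray
  1 gray
    4 gray
      4→2: 2 is gray → back edge
First back edge: 4 → 2.

4→2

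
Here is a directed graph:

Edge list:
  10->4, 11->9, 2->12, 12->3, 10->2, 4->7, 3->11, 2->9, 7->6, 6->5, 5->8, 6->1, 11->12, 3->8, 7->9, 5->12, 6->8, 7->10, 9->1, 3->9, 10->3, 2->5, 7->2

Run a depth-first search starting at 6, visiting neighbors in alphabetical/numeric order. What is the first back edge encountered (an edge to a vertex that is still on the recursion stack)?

DFS from 6 (visiting neighbors in alphabetical/numeric order); mark gray on enter, black on exit:
6 gray
  1 gray
  1 black
  5 gray
    8 gray
    8 black
    12 gray
      3 gray
        3→8: 8 black — skip
        9 gray
          9→1: 1 black — skip
        9 black
        11 gray
          11→9: 9 black — skip
          11→12: 12 is gray → back edge
First back edge: 11 → 12.

11->12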